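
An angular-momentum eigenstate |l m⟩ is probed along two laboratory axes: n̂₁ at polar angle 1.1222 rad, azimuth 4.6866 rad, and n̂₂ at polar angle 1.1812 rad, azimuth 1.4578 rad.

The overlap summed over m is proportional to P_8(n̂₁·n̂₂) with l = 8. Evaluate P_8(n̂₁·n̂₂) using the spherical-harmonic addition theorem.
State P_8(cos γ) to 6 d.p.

0.315325

Expand P_8 via completeness: Σ_{m} conj(Y_{8,m}) at Ω₁ times Y_{8,m} at Ω₂ —
  term(m=-8) = 0.04744 + 0.03977j   from Y*(Ω₁)=0.21922 - 0.04588j, Y(Ω₂)=0.17095 + 0.21719j
  term(m=-7) = -0.16039 - 0.11221j   from Y*(Ω₁)=0.07742 + 0.42420j, Y(Ω₂)=-0.32277 + 0.31919j
  term(m=-6) = 0.08726 + 0.05034j   from Y*(Ω₁)=-0.36256 + 0.05655j, Y(Ω₂)=-0.21382 - 0.17220j
  term(m=-5) = -0.00593 - 0.00276j   from Y*(Ω₁)=0.00481 + 0.03709j, Y(Ω₂)=-0.09366 + 0.14774j
  term(m=-4) = 0.11546 + 0.04199j   from Y*(Ω₁)=-0.35286 + 0.03653j, Y(Ω₂)=-0.31156 - 0.15126j
  term(m=-3) = 0.00219 + 0.00059j   from Y*(Ω₁)=-0.01094 - 0.14110j, Y(Ω₂)=-0.00532 + 0.01508j
  term(m=-2) = 0.09501 + 0.01674j   from Y*(Ω₁)=-0.28754 + 0.01484j, Y(Ω₂)=-0.32655 - 0.07508j
  term(m=-1) = -0.01020 - 0.00089j   from Y*(Ω₁)=-0.00525 - 0.20361j, Y(Ω₂)=0.00567 - 0.04993j
  term(m=+0) = 0.08489 + 0.00000j   from Y*(Ω₁)=-0.26079 + 0.00000j, Y(Ω₂)=-0.32552 + 0.00000j
  term(m=+1) = -0.01020 + 0.00089j   from Y*(Ω₁)=0.00525 - 0.20361j, Y(Ω₂)=-0.00567 - 0.04993j
  term(m=+2) = 0.09501 - 0.01674j   from Y*(Ω₁)=-0.28754 - 0.01484j, Y(Ω₂)=-0.32655 + 0.07508j
  term(m=+3) = 0.00219 - 0.00059j   from Y*(Ω₁)=0.01094 - 0.14110j, Y(Ω₂)=0.00532 + 0.01508j
  term(m=+4) = 0.11546 - 0.04199j   from Y*(Ω₁)=-0.35286 - 0.03653j, Y(Ω₂)=-0.31156 + 0.15126j
  term(m=+5) = -0.00593 + 0.00276j   from Y*(Ω₁)=-0.00481 + 0.03709j, Y(Ω₂)=0.09366 + 0.14774j
  term(m=+6) = 0.08726 - 0.05034j   from Y*(Ω₁)=-0.36256 - 0.05655j, Y(Ω₂)=-0.21382 + 0.17220j
  term(m=+7) = -0.16039 + 0.11221j   from Y*(Ω₁)=-0.07742 + 0.42420j, Y(Ω₂)=0.32277 + 0.31919j
  term(m=+8) = 0.04744 - 0.03977j   from Y*(Ω₁)=0.21922 + 0.04588j, Y(Ω₂)=0.17095 - 0.21719j
Accumulated sum 0.42658 + 0.00000j; after 4π/(2l+1) scaling, 0.31532 + 0.00000j ⇒ P_8 = 0.315325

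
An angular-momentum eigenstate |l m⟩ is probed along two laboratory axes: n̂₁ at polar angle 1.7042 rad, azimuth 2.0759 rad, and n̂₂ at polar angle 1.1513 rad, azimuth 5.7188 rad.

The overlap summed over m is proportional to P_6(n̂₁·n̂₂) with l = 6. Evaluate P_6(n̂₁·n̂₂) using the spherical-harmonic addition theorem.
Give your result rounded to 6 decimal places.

-0.405345

Addition theorem: P_6(cos γ) = (4π/13) Σ_m Y*_{lm}(Ω₁) Y_{lm}(Ω₂), m = −6…6:
  [-6]  conj(Y_{6,-6})(Ω₁) = 0.45508 - 0.05071j ; Y_{6,-6}(Ω₂) = -0.27199 - 0.06792j ; Δ = -0.12722 - 0.01712j
  [-5]  conj(Y_{6,-5})(Ω₁) = 0.12300 + 0.17373j ; Y_{6,-5}(Ω₂) = -0.41115 + 0.13610j ; Δ = -0.07422 - 0.05469j
  [-4]  conj(Y_{6,-4})(Ω₁) = 0.12051 - 0.24972j ; Y_{6,-4}(Ω₂) = -0.12981 + 0.15833j ; Δ = 0.02389 + 0.05150j
  [-3]  conj(Y_{6,-3})(Ω₁) = 0.23627 - 0.01312j ; Y_{6,-3}(Ω₂) = 0.02899 - 0.23574j ; Δ = 0.00376 - 0.05608j
  [-2]  conj(Y_{6,-2})(Ω₁) = -0.11769 - 0.18748j ; Y_{6,-2}(Ω₂) = -0.12526 - 0.26468j ; Δ = -0.03488 + 0.05464j
  [-1]  conj(Y_{6,-1})(Ω₁) = 0.11772 - 0.21290j ; Y_{6,-1}(Ω₂) = 0.12060 + 0.07635j ; Δ = 0.03045 - 0.01669j
  [+0]  conj(Y_{6,0})(Ω₁) = -0.20595 + 0.00000j ; Y_{6,0}(Ω₂) = 0.30541 + 0.00000j ; Δ = -0.06290 + 0.00000j
  [+1]  conj(Y_{6,1})(Ω₁) = -0.11772 - 0.21290j ; Y_{6,1}(Ω₂) = -0.12060 + 0.07635j ; Δ = 0.03045 + 0.01669j
  [+2]  conj(Y_{6,2})(Ω₁) = -0.11769 + 0.18748j ; Y_{6,2}(Ω₂) = -0.12526 + 0.26468j ; Δ = -0.03488 - 0.05464j
  [+3]  conj(Y_{6,3})(Ω₁) = -0.23627 - 0.01312j ; Y_{6,3}(Ω₂) = -0.02899 - 0.23574j ; Δ = 0.00376 + 0.05608j
  [+4]  conj(Y_{6,4})(Ω₁) = 0.12051 + 0.24972j ; Y_{6,4}(Ω₂) = -0.12981 - 0.15833j ; Δ = 0.02389 - 0.05150j
  [+5]  conj(Y_{6,5})(Ω₁) = -0.12300 + 0.17373j ; Y_{6,5}(Ω₂) = 0.41115 + 0.13610j ; Δ = -0.07422 + 0.05469j
  [+6]  conj(Y_{6,6})(Ω₁) = 0.45508 + 0.05071j ; Y_{6,6}(Ω₂) = -0.27199 + 0.06792j ; Δ = -0.12722 + 0.01712j
Σ over m = -0.41933 + 0.00000j; ×(4π/13) → -0.40535 + 0.00000j. Real part: -0.405345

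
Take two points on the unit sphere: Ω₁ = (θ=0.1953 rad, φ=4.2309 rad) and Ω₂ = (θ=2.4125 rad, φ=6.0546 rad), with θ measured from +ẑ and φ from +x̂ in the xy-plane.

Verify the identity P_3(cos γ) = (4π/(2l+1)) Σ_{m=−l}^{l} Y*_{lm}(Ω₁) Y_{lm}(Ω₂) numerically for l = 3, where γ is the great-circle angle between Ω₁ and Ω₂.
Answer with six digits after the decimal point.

Addition theorem: P_3(cos γ) = (4π/7) Σ_m Y*_{lm}(Ω₁) Y_{lm}(Ω₂), m = −3…3:
  m=-3: Y*=+0.003025+0.000384i  Y=+0.095472+0.078118i  product +0.000259+0.000273i
  m=-2: Y*=-0.021562+0.030994i  Y=-0.303526-0.149313i  product +0.011172-0.006188i
  m=-1: Y*=-0.110707-0.211878i  Y=+0.373462+0.086886i  product -0.022936-0.088747i
  m=+0: Y*=+0.663232-0.000000i  Y=+0.060968+0.000000i  product +0.040436+0.000000i
  m=+1: Y*=+0.110707-0.211878i  Y=-0.373462+0.086886i  product -0.022936+0.088747i
  m=+2: Y*=-0.021562-0.030994i  Y=-0.303526+0.149313i  product +0.011172+0.006188i
  m=+3: Y*=-0.003025+0.000384i  Y=-0.095472+0.078118i  product +0.000259-0.000273i
Total Σ_m = +0.017427-0.000000i. Multiply by 1.795196: +0.031284-0.000000i. P_3(cos γ) = 0.031284

0.031284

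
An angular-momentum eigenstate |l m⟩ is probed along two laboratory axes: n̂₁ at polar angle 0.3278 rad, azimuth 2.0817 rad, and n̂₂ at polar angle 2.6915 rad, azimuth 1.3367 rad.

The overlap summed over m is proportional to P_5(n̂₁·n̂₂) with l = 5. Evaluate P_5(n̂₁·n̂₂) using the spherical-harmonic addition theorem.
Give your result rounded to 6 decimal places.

Addition theorem: P_5(cos γ) = (4π/11) Σ_m Y*_{lm}(Ω₁) Y_{lm}(Ω₂), m = −5…5:
  term(m=-5) = -0.00001 - 0.00001j   from Y*(Ω₁)=-0.00089 - 0.00134j, Y(Ω₂)=0.00666 - 0.00282j
  term(m=-4) = 0.00070 - 0.00011j   from Y*(Ω₁)=-0.00680 + 0.01329j, Y(Ω₂)=-0.02806 - 0.03813j
  term(m=-3) = -0.00902 + 0.01152j   from Y*(Ω₁)=0.08153 - 0.00311j, Y(Ω₂)=-0.11586 + 0.13692j
  term(m=-2) = -0.00938 - 0.11582j   from Y*(Ω₁)=-0.14659 - 0.23964j, Y(Ω₂)=0.36913 + 0.18667j
  term(m=-1) = 0.19413 + 0.17904j   from Y*(Ω₁)=-0.26840 + 0.47882j, Y(Ω₂)=0.11160 - 0.46798j
  term(m=+0) = 0.01146 + 0.00000j   from Y*(Ω₁)=0.31800 + 0.00000j, Y(Ω₂)=0.03603 + 0.00000j
  term(m=+1) = 0.19413 - 0.17904j   from Y*(Ω₁)=0.26840 + 0.47882j, Y(Ω₂)=-0.11160 - 0.46798j
  term(m=+2) = -0.00938 + 0.11582j   from Y*(Ω₁)=-0.14659 + 0.23964j, Y(Ω₂)=0.36913 - 0.18667j
  term(m=+3) = -0.00902 - 0.01152j   from Y*(Ω₁)=-0.08153 - 0.00311j, Y(Ω₂)=0.11586 + 0.13692j
  term(m=+4) = 0.00070 + 0.00011j   from Y*(Ω₁)=-0.00680 - 0.01329j, Y(Ω₂)=-0.02806 + 0.03813j
  term(m=+5) = -0.00001 + 0.00001j   from Y*(Ω₁)=0.00089 - 0.00134j, Y(Ω₂)=-0.00666 - 0.00282j
Total Σ_m = 0.36429 + 0.00000j. Multiply by 1.142397: 0.41616 + 0.00000j. P_5(cos γ) = 0.416162

0.416162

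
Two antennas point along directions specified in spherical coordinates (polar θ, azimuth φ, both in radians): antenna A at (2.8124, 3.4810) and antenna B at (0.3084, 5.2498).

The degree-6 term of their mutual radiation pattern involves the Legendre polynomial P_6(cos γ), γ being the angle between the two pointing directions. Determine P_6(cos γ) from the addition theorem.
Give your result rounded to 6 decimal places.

Term-by-term m-sum for l=6 (normalisation 4π/13 = 0.966644):
  term(m=-6) = (-0.000000, 0.000000)   from Y*(Ω₁)=(-0.000248, 0.000493), Y(Ω₂)=(0.000377, -0.000031)
  term(m=-5) = (0.000019, 0.000013)   from Y*(Ω₁)=(-0.000704, 0.005547), Y(Ω₂)=(0.001804, -0.003691)
  term(m=-4) = (0.000659, -0.000668)   from Y*(Ω₁)=(0.007296, 0.033708), Y(Ω₂)=(-0.014889, -0.022782)
  term(m=-3) = (-0.009683, -0.014337)   from Y*(Ω₁)=(0.074883, 0.121434), Y(Ω₂)=(-0.121162, 0.005023)
  term(m=-2) = (-0.126759, 0.052997)   from Y*(Ω₁)=(0.300531, 0.242439), Y(Ω₂)=(-0.169330, 0.312945)
  term(m=-1) = (0.067414, 0.336009)   from Y*(Ω₁)=(0.546446, 0.192934), Y(Ω₂)=(0.302733, 0.508013)
  term(m=+0) = (0.033097, 0.000000)   from Y*(Ω₁)=(0.146676, -0.000000), Y(Ω₂)=(0.225647, 0.000000)
  term(m=+1) = (0.067414, -0.336009)   from Y*(Ω₁)=(-0.546446, 0.192934), Y(Ω₂)=(-0.302733, 0.508013)
  term(m=+2) = (-0.126759, -0.052997)   from Y*(Ω₁)=(0.300531, -0.242439), Y(Ω₂)=(-0.169330, -0.312945)
  term(m=+3) = (-0.009683, 0.014337)   from Y*(Ω₁)=(-0.074883, 0.121434), Y(Ω₂)=(0.121162, 0.005023)
  term(m=+4) = (0.000659, 0.000668)   from Y*(Ω₁)=(0.007296, -0.033708), Y(Ω₂)=(-0.014889, 0.022782)
  term(m=+5) = (0.000019, -0.000013)   from Y*(Ω₁)=(0.000704, 0.005547), Y(Ω₂)=(-0.001804, -0.003691)
  term(m=+6) = (-0.000000, -0.000000)   from Y*(Ω₁)=(-0.000248, -0.000493), Y(Ω₂)=(0.000377, 0.000031)
Total Σ_m = (-0.103601, 0.000000). Multiply by 0.966644: (-0.100146, 0.000000). P_6(cos γ) = -0.100146

-0.100146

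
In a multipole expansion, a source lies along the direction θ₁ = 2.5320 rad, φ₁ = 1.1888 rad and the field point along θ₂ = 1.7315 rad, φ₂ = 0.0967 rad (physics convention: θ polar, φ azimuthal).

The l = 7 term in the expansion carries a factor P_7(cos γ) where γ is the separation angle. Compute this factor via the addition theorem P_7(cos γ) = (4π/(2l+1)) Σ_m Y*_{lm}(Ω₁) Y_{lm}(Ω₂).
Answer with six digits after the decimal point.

Term-by-term m-sum for l=7 (normalisation 4π/15 = 0.837758):
  [-7]  conj(Y_{7,-7})(Ω₁) = -0.004545+0.009001i ; Y_{7,-7}(Ω₂) = +0.355963-0.286033i ; Δ = +0.000957+0.004504i
  [-6]  conj(Y_{7,-6})(Ω₁) = -0.035674-0.040577i ; Y_{7,-6}(Ω₂) = -0.231643+0.151831i ; Δ = +0.014424+0.003983i
  [-5]  conj(Y_{7,-5})(Ω₁) = +0.164731-0.058121i ; Y_{7,-5}(Ω₂) = -0.203127+0.106655i ; Δ = -0.027263+0.029375i
  [-4]  conj(Y_{7,-4})(Ω₁) = -0.015878+0.370663i ; Y_{7,-4}(Ω₂) = +0.275392-0.112173i ; Δ = +0.037206+0.103859i
  [-3]  conj(Y_{7,-3})(Ω₁) = -0.439839-0.198962i ; Y_{7,-3}(Ω₂) = +0.143146-0.042732i ; Δ = -0.071463-0.009685i
  [-2]  conj(Y_{7,-2})(Ω₁) = +0.172259-0.165038i ; Y_{7,-2}(Ω₂) = -0.293914+0.057562i ; Δ = -0.041129+0.058423i
  [-1]  conj(Y_{7,-1})(Ω₁) = -0.103843-0.258489i ; Y_{7,-1}(Ω₂) = -0.116774+0.011327i ; Δ = +0.015054+0.029009i
  [+0]  conj(Y_{7,0})(Ω₁) = +0.340875-0.000000i ; Y_{7,0}(Ω₂) = +0.299184+0.000000i ; Δ = +0.101984+0.000000i
  [+1]  conj(Y_{7,1})(Ω₁) = +0.103843-0.258489i ; Y_{7,1}(Ω₂) = +0.116774+0.011327i ; Δ = +0.015054-0.029009i
  [+2]  conj(Y_{7,2})(Ω₁) = +0.172259+0.165038i ; Y_{7,2}(Ω₂) = -0.293914-0.057562i ; Δ = -0.041129-0.058423i
  [+3]  conj(Y_{7,3})(Ω₁) = +0.439839-0.198962i ; Y_{7,3}(Ω₂) = -0.143146-0.042732i ; Δ = -0.071463+0.009685i
  [+4]  conj(Y_{7,4})(Ω₁) = -0.015878-0.370663i ; Y_{7,4}(Ω₂) = +0.275392+0.112173i ; Δ = +0.037206-0.103859i
  [+5]  conj(Y_{7,5})(Ω₁) = -0.164731-0.058121i ; Y_{7,5}(Ω₂) = +0.203127+0.106655i ; Δ = -0.027263-0.029375i
  [+6]  conj(Y_{7,6})(Ω₁) = -0.035674+0.040577i ; Y_{7,6}(Ω₂) = -0.231643-0.151831i ; Δ = +0.014424-0.003983i
  [+7]  conj(Y_{7,7})(Ω₁) = +0.004545+0.009001i ; Y_{7,7}(Ω₂) = -0.355963-0.286033i ; Δ = +0.000957-0.004504i
Σ over m = -0.042445+0.000000i; ×(4π/15) → -0.035558+0.000000i. Real part: -0.035558

-0.035558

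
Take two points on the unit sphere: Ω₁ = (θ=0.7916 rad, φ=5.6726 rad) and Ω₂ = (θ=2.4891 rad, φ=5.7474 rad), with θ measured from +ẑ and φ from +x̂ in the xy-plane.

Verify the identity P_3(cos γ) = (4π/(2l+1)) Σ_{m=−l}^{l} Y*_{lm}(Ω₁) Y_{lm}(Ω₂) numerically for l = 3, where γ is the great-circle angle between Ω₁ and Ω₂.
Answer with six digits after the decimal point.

Addition theorem: P_3(cos γ) = (4π/7) Σ_m Y*_{lm}(Ω₁) Y_{lm}(Ω₂), m = −3…3:
  m=-3: -0.03877 - 0.14518j × -0.00341 + 0.09333j = 0.01368 - 0.00312j  (running Σ = 0.01368 - 0.00312j)
  m=-2: 0.12453 - 0.34154j × -0.14332 - 0.26283j = -0.10761 + 0.01622j  (running Σ = -0.09393 + 0.01310j)
  m=-1: 0.27674 - 0.19366j × 0.36390 + 0.21605j = 0.14255 - 0.01068j  (running Σ = 0.04862 + 0.00241j)
  m=0: -0.13925 + 0.00000j × -0.04647 + 0.00000j = 0.00647 + 0.00000j  (running Σ = 0.05509 + 0.00241j)
  m=1: -0.27674 - 0.19366j × -0.36390 + 0.21605j = 0.14255 + 0.01068j  (running Σ = 0.19764 + 0.01310j)
  m=2: 0.12453 + 0.34154j × -0.14332 + 0.26283j = -0.10761 - 0.01622j  (running Σ = 0.09002 - 0.00312j)
  m=3: 0.03877 - 0.14518j × 0.00341 + 0.09333j = 0.01368 + 0.00312j  (running Σ = 0.10370 + 0.00000j)
Total Σ_m = 0.10370 + 0.00000j. Multiply by 1.795196: 0.18617 + 0.00000j. P_3(cos γ) = 0.186169

0.186169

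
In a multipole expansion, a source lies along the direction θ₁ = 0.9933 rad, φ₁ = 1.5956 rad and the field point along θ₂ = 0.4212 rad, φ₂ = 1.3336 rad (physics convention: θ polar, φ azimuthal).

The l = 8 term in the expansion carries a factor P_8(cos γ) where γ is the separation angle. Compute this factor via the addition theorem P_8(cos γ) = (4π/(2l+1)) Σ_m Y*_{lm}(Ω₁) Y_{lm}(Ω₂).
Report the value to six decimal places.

Summing Y*_{l m}(θ₁,φ₁)·Y_{l m}(θ₂,φ₂) over m ∈ [−8, 8]; prefactor 4π/(2·8+1) = 0.739198:
  m=-8: +0.122693+0.024670i × -0.000129+0.000381i = -0.000025+0.000044i  (running Σ = -0.000025+0.000044i)
  m=-7: +0.056350-0.321280i × -0.003579-0.000321i = -0.000305+0.001132i  (running Σ = -0.000330+0.001175i)
  m=-6: -0.446871-0.067000i × -0.002972-0.019987i = -0.000011+0.009131i  (running Σ = -0.000341+0.010306i)
  m=-5: -0.033339+0.267440i × +0.074594-0.030211i = +0.005593+0.020957i  (running Σ = +0.005252+0.031263i)
  m=-4: -0.161771-0.016103i × +0.134568+0.187696i = -0.018747-0.032531i  (running Σ = -0.013495-0.001268i)
  m=-3: -0.026786+0.359307i × -0.298755+0.346465i = -0.116485-0.116625i  (running Σ = -0.129980-0.117893i)
  m=-2: +0.018364+0.000912i × -0.474996-0.243912i = -0.008500-0.004912i  (running Σ = -0.138480-0.122805i)
  m=-1: -0.008535+0.344025i × +0.029511-0.122072i = +0.041744+0.011194i  (running Σ = -0.096737-0.111611i)
  m=0: +0.070982-0.000000i × -0.460419+0.000000i = -0.032681+0.000000i  (running Σ = -0.129418-0.111611i)
  m=1: +0.008535+0.344025i × -0.029511-0.122072i = +0.041744-0.011194i  (running Σ = -0.087674-0.122805i)
  m=2: +0.018364-0.000912i × -0.474996+0.243912i = -0.008500+0.004912i  (running Σ = -0.096174-0.117893i)
  m=3: +0.026786+0.359307i × +0.298755+0.346465i = -0.116485+0.116625i  (running Σ = -0.212659-0.001268i)
  m=4: -0.161771+0.016103i × +0.134568-0.187696i = -0.018747+0.032531i  (running Σ = -0.231406+0.031263i)
  m=5: +0.033339+0.267440i × -0.074594-0.030211i = +0.005593-0.020957i  (running Σ = -0.225813+0.010306i)
  m=6: -0.446871+0.067000i × -0.002972+0.019987i = -0.000011-0.009131i  (running Σ = -0.225824+0.001175i)
  m=7: -0.056350-0.321280i × +0.003579-0.000321i = -0.000305-0.001132i  (running Σ = -0.226129+0.000044i)
  m=8: +0.122693-0.024670i × -0.000129-0.000381i = -0.000025-0.000044i  (running Σ = -0.226155-0.000000i)
Σ over m = -0.226155-0.000000i; ×(4π/17) → -0.167173-0.000000i. Real part: -0.167173

-0.167173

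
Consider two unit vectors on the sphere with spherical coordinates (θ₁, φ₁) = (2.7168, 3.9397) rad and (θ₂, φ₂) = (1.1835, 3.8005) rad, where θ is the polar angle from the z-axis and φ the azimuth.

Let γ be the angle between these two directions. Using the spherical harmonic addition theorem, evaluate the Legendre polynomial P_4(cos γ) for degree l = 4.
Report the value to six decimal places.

0.370722

Summing Y*_{l m}(θ₁,φ₁)·Y_{l m}(θ₂,φ₂) over m ∈ [−4, 4]; prefactor 4π/(2·4+1) = 1.396263:
  [-4]  conj(Y_{4,-4})(Ω₁) = (-0.012751, -0.000649) ; Y_{4,-4}(Ω₂) = (-0.284530, -0.157650) ; Δ = (0.003526, 0.002195)
  [-3]  conj(Y_{4,-3})(Ω₁) = (-0.058560, 0.054257) ; Y_{4,-3}(Ω₂) = (0.148189, 0.344788) ; Δ = (-0.027385, -0.012151)
  [-2]  conj(Y_{4,-2})(Ω₁) = (-0.006948, 0.273273) ; Y_{4,-2}(Ω₂) = (-0.000106, 0.000408) ; Δ = (-0.000111, -0.000032)
  [-1]  conj(Y_{4,-1})(Ω₁) = (0.348590, 0.357566) ; Y_{4,-1}(Ω₂) = (0.261814, -0.202737) ; Δ = (0.163758, 0.022943)
  [+0]  conj(Y_{4,0})(Ω₁) = (0.234383, -0.000000) ; Y_{4,0}(Ω₂) = (-0.060004, 0.000000) ; Δ = (-0.014064, 0.000000)
  [+1]  conj(Y_{4,1})(Ω₁) = (-0.348590, 0.357566) ; Y_{4,1}(Ω₂) = (-0.261814, -0.202737) ; Δ = (0.163758, -0.022943)
  [+2]  conj(Y_{4,2})(Ω₁) = (-0.006948, -0.273273) ; Y_{4,2}(Ω₂) = (-0.000106, -0.000408) ; Δ = (-0.000111, 0.000032)
  [+3]  conj(Y_{4,3})(Ω₁) = (0.058560, 0.054257) ; Y_{4,3}(Ω₂) = (-0.148189, 0.344788) ; Δ = (-0.027385, 0.012151)
  [+4]  conj(Y_{4,4})(Ω₁) = (-0.012751, 0.000649) ; Y_{4,4}(Ω₂) = (-0.284530, 0.157650) ; Δ = (0.003526, -0.002195)
Σ over m = (0.265510, 0.000000); ×(4π/9) → (0.370722, 0.000000). Real part: 0.370722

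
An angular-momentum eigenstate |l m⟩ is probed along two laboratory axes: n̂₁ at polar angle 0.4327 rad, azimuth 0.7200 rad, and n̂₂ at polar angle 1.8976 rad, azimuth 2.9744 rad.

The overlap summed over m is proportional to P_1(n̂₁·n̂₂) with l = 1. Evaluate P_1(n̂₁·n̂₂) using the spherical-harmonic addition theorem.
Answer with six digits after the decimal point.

-0.542255

Summing Y*_{l m}(θ₁,φ₁)·Y_{l m}(θ₂,φ₂) over m ∈ [−1, 1]; prefactor 4π/(2·1+1) = 4.188790:
  m=-1: (0.108917, 0.095528) × (-0.322646, -0.054452) = (-0.029940, -0.036752)  (running Σ = (-0.029940, -0.036752))
  m=0: (0.443571, -0.000000) × (-0.156850, 0.000000) = (-0.069574, 0.000000)  (running Σ = (-0.099514, -0.036752))
  m=1: (-0.108917, 0.095528) × (0.322646, -0.054452) = (-0.029940, 0.036752)  (running Σ = (-0.129454, 0.000000))
Accumulated sum (-0.129454, 0.000000); after 4π/(2l+1) scaling, (-0.542255, 0.000000) ⇒ P_1 = -0.542255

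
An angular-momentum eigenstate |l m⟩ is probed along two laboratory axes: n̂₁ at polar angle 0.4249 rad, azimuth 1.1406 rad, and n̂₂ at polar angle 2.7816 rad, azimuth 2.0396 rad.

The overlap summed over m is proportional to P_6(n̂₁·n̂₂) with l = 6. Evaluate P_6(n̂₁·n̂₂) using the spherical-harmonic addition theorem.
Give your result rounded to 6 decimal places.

Addition theorem: P_6(cos γ) = (4π/13) Σ_m Y*_{lm}(Ω₁) Y_{lm}(Ω₂), m = −6…6:
  m=-6: (0.002008, 0.001260) × (0.000874, 0.000298) = (0.000001, 0.000002)  (running Σ = (0.000001, 0.000002))
  m=-5: (0.015180, -0.009949) × (0.006080, -0.005934) = (0.000033, -0.000151)  (running Σ = (0.000035, -0.000149))
  m=-4: (-0.012518, -0.082830) × (-0.014220, -0.045260) = (-0.003571, 0.001744)  (running Σ = (-0.003536, 0.001595))
  m=-3: (-0.244935, -0.070487) × (-0.174435, -0.028936) = (0.040686, 0.019383)  (running Σ = (0.037149, 0.020978))
  m=-2: (-0.317485, 0.369070) × (-0.252345, 0.343790) = (-0.046767, -0.202281)  (running Σ = (-0.009617, -0.181303))
  m=-1: (0.182962, 0.398733) × (0.247976, 0.489624) = (-0.149859, 0.188459)  (running Σ = (-0.159476, 0.007156))
  m=0: (-0.175879, -0.000000) × (0.033810, 0.000000) = (-0.005946, -0.000000)  (running Σ = (-0.165423, 0.007156))
  m=1: (-0.182962, 0.398733) × (-0.247976, 0.489624) = (-0.149859, -0.188459)  (running Σ = (-0.315282, -0.181303))
  m=2: (-0.317485, -0.369070) × (-0.252345, -0.343790) = (-0.046767, 0.202281)  (running Σ = (-0.362049, 0.020978))
  m=3: (0.244935, -0.070487) × (0.174435, -0.028936) = (0.040686, -0.019383)  (running Σ = (-0.321363, 0.001595))
  m=4: (-0.012518, 0.082830) × (-0.014220, 0.045260) = (-0.003571, -0.001744)  (running Σ = (-0.324934, -0.000149))
  m=5: (-0.015180, -0.009949) × (-0.006080, -0.005934) = (0.000033, 0.000151)  (running Σ = (-0.324901, 0.000002))
  m=6: (0.002008, -0.001260) × (0.000874, -0.000298) = (0.000001, -0.000002)  (running Σ = (-0.324899, -0.000000))
Σ over m = (-0.324899, -0.000000); ×(4π/13) → (-0.314062, -0.000000). Real part: -0.314062

-0.314062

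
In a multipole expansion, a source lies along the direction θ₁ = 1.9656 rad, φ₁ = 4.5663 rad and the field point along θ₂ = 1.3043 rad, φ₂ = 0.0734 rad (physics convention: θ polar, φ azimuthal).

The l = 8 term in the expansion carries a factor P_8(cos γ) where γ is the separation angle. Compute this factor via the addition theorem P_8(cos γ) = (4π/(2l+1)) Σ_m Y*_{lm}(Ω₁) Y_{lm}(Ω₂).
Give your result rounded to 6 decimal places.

-0.232411

Expand P_8 via completeness: Σ_{m} conj(Y_{8,m}) at Ω₁ times Y_{8,m} at Ω₂ —
  m=-8: Y*=0.10632 - 0.25001j  Y=0.32187 - 0.21421j  product -0.01933 - 0.10325j
  m=-7: Y*=-0.38646 - 0.23597j  Y=0.36768 - 0.20750j  product -0.19106 - 0.00657j
  m=-6: Y*=-0.18162 + 0.21816j  Y=0.01107 - 0.00522j  product -0.00087 + 0.00336j
  m=-5: Y*=-0.10921 - 0.12192j  Y=-0.32729 + 0.12581j  product 0.05108 + 0.02616j
  m=-4: Y*=-0.29167 + 0.19291j  Y=-0.13758 + 0.04160j  product 0.03210 - 0.03867j
  m=-3: Y*=-0.00080 - 0.00171j  Y=0.27899 - 0.06245j  product -0.00033 - 0.00043j
  m=-2: Y*=-0.31985 + 0.09621j  Y=0.19259 - 0.02848j  product -0.05886 + 0.02764j
  m=-1: Y*=0.00942 + 0.06401j  Y=-0.25152 + 0.01849j  product -0.00355 - 0.01593j
  m=+0: Y*=-0.32298 + 0.00000j  Y=-0.20819 + 0.00000j  product 0.06724 + 0.00000j
  m=+1: Y*=-0.00942 + 0.06401j  Y=0.25152 + 0.01849j  product -0.00355 + 0.01593j
  m=+2: Y*=-0.31985 - 0.09621j  Y=0.19259 + 0.02848j  product -0.05886 - 0.02764j
  m=+3: Y*=0.00080 - 0.00171j  Y=-0.27899 - 0.06245j  product -0.00033 + 0.00043j
  m=+4: Y*=-0.29167 - 0.19291j  Y=-0.13758 - 0.04160j  product 0.03210 + 0.03867j
  m=+5: Y*=0.10921 - 0.12192j  Y=0.32729 + 0.12581j  product 0.05108 - 0.02616j
  m=+6: Y*=-0.18162 - 0.21816j  Y=0.01107 + 0.00522j  product -0.00087 - 0.00336j
  m=+7: Y*=0.38646 - 0.23597j  Y=-0.36768 - 0.20750j  product -0.19106 + 0.00657j
  m=+8: Y*=0.10632 + 0.25001j  Y=0.32187 + 0.21421j  product -0.01933 + 0.10325j
Total Σ_m = -0.31441 + 0.00000j. Multiply by 0.739198: -0.23241 + 0.00000j. P_8(cos γ) = -0.232411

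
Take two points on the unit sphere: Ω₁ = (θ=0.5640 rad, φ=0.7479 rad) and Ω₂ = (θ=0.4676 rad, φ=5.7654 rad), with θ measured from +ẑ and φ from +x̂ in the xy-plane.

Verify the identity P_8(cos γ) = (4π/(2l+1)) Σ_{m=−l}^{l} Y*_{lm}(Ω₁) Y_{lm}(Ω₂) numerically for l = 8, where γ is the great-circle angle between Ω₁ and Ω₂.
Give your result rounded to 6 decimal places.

-0.155281

Term-by-term m-sum for l=8 (normalisation 4π/17 = 0.739198):
  m=-8: (0.003284, -0.001016) × (-0.000474, -0.000739) = (-0.000002, -0.000002)  (running Σ = (-0.000002, -0.000002))
  m=-7: (0.010855, -0.018832) × (-0.006162, -0.003231) = (-0.000128, 0.000081)  (running Σ = (-0.000130, 0.000079))
  m=-6: (-0.019036, -0.083175) × (-0.034554, 0.001206) = (0.000758, 0.002851)  (running Σ = (0.000628, 0.002930))
  m=-5: (-0.191259, -0.130260) × (-0.102907, 0.063471) = (0.027950, 0.001265)  (running Σ = (0.028578, 0.004195))
  m=-4: (-0.425804, 0.064351) × (-0.144386, 0.264080) = (0.044486, -0.121738)  (running Σ = (0.073064, -0.117542))
  m=-3: (-0.303974, 0.381401) × (0.008773, 0.502960) = (-0.194496, -0.149541)  (running Σ = (-0.121432, -0.267083))
  m=-2: (0.011903, 0.158413) × (0.228895, 0.386022) = (-0.058426, 0.040855)  (running Σ = (-0.179859, -0.226228))
  m=-1: (-0.259161, -0.240419) × (-0.055212, -0.031450) = (0.006748, 0.021425)  (running Σ = (-0.173111, -0.204804))
  m=0: (-0.288364, -0.000000) × (-0.472166, 0.000000) = (0.136156, 0.000000)  (running Σ = (-0.036955, -0.204804))
  m=1: (0.259161, -0.240419) × (0.055212, -0.031450) = (0.006748, -0.021425)  (running Σ = (-0.030208, -0.226228))
  m=2: (0.011903, -0.158413) × (0.228895, -0.386022) = (-0.058426, -0.040855)  (running Σ = (-0.088634, -0.267083))
  m=3: (0.303974, 0.381401) × (-0.008773, 0.502960) = (-0.194496, 0.149541)  (running Σ = (-0.283131, -0.117542))
  m=4: (-0.425804, -0.064351) × (-0.144386, -0.264080) = (0.044486, 0.121738)  (running Σ = (-0.238644, 0.004195))
  m=5: (0.191259, -0.130260) × (0.102907, 0.063471) = (0.027950, -0.001265)  (running Σ = (-0.210695, 0.002930))
  m=6: (-0.019036, 0.083175) × (-0.034554, -0.001206) = (0.000758, -0.002851)  (running Σ = (-0.209936, 0.000079))
  m=7: (-0.010855, -0.018832) × (0.006162, -0.003231) = (-0.000128, -0.000081)  (running Σ = (-0.210064, -0.000002))
  m=8: (0.003284, 0.001016) × (-0.000474, 0.000739) = (-0.000002, 0.000002)  (running Σ = (-0.210067, 0.000000))
Total Σ_m = (-0.210067, 0.000000). Multiply by 0.739198: (-0.155281, 0.000000). P_8(cos γ) = -0.155281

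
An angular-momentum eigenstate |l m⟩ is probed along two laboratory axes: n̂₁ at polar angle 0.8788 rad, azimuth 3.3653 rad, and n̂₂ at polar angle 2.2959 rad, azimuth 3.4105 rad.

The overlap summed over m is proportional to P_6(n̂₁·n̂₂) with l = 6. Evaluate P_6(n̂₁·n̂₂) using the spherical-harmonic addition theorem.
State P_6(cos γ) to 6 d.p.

Expand P_6 via completeness: Σ_{m} conj(Y_{6,m}) at Ω₁ times Y_{6,m} at Ω₂ —
  [-6]  conj(Y_{6,-6})(Ω₁) = 0.02281 + 0.09805j ; Y_{6,-6}(Ω₂) = -0.00362 - 0.08483j ; Δ = 0.00823 - 0.00229j
  [-5]  conj(Y_{6,-5})(Ω₁) = -0.12628 - 0.25992j ; Y_{6,-5}(Ω₂) = 0.05847 - 0.25399j ; Δ = -0.07340 + 0.01688j
  [-4]  conj(Y_{6,-4})(Ω₁) = 0.27292 + 0.34029j ; Y_{6,-4}(Ω₂) = 0.20418 - 0.37808j ; Δ = 0.18438 - 0.03370j
  [-3]  conj(Y_{6,-3})(Ω₁) = -0.21969 - 0.17445j ; Y_{6,-3}(Ω₂) = 0.23036 - 0.24040j ; Δ = -0.09254 + 0.01263j
  [-2]  conj(Y_{6,-2})(Ω₁) = -0.14942 - 0.07170j ; Y_{6,-2}(Ω₂) = -0.08349 + 0.04980j ; Δ = 0.01605 - 0.00145j
  [-1]  conj(Y_{6,-1})(Ω₁) = 0.34420 + 0.07831j ; Y_{6,-1}(Ω₂) = -0.35704 + 0.09839j ; Δ = -0.13060 + 0.00591j
  [+0]  conj(Y_{6,0})(Ω₁) = 0.07147 + 0.00000j ; Y_{6,0}(Ω₂) = -0.00641 + 0.00000j ; Δ = -0.00046 + 0.00000j
  [+1]  conj(Y_{6,1})(Ω₁) = -0.34420 + 0.07831j ; Y_{6,1}(Ω₂) = 0.35704 + 0.09839j ; Δ = -0.13060 - 0.00591j
  [+2]  conj(Y_{6,2})(Ω₁) = -0.14942 + 0.07170j ; Y_{6,2}(Ω₂) = -0.08349 - 0.04980j ; Δ = 0.01605 + 0.00145j
  [+3]  conj(Y_{6,3})(Ω₁) = 0.21969 - 0.17445j ; Y_{6,3}(Ω₂) = -0.23036 - 0.24040j ; Δ = -0.09254 - 0.01263j
  [+4]  conj(Y_{6,4})(Ω₁) = 0.27292 - 0.34029j ; Y_{6,4}(Ω₂) = 0.20418 + 0.37808j ; Δ = 0.18438 + 0.03370j
  [+5]  conj(Y_{6,5})(Ω₁) = 0.12628 - 0.25992j ; Y_{6,5}(Ω₂) = -0.05847 - 0.25399j ; Δ = -0.07340 - 0.01688j
  [+6]  conj(Y_{6,6})(Ω₁) = 0.02281 - 0.09805j ; Y_{6,6}(Ω₂) = -0.00362 + 0.08483j ; Δ = 0.00823 + 0.00229j
Total Σ_m = -0.17622 + 0.00000j. Multiply by 0.966644: -0.17034 + 0.00000j. P_6(cos γ) = -0.170342

-0.170342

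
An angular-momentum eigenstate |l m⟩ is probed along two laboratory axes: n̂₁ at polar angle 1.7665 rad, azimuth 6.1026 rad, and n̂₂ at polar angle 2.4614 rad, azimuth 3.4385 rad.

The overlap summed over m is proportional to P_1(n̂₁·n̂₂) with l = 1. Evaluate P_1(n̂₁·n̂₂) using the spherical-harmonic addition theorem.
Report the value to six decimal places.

-0.396752

Term-by-term m-sum for l=1 (normalisation 4π/3 = 4.188790):
  m=-1: Y*=0.33339 - 0.06087j  Y=-0.20779 + 0.06357j  product -0.06540 + 0.03384j
  m=+0: Y*=-0.09501 + 0.00000j  Y=-0.37986 + 0.00000j  product 0.03609 + 0.00000j
  m=+1: Y*=-0.33339 - 0.06087j  Y=0.20779 + 0.06357j  product -0.06540 - 0.03384j
Σ over m = -0.09472 + 0.00000j; ×(4π/3) → -0.39675 + 0.00000j. Real part: -0.396752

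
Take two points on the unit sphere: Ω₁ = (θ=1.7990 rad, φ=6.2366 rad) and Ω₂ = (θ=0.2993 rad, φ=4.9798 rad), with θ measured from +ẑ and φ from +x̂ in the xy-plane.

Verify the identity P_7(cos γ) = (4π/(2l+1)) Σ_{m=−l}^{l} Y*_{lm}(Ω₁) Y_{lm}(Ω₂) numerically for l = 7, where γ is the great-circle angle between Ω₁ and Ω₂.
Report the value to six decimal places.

0.239498

Summing Y*_{l m}(θ₁,φ₁)·Y_{l m}(θ₂,φ₂) over m ∈ [−7, 7]; prefactor 4π/(2·7+1) = 0.837758:
  [-7]  conj(Y_{7,-7})(Ω₁) = +0.394127-0.133282i ; Y_{7,-7}(Ω₂) = -0.000093+0.000029i ; Δ = -0.000033+0.000024i
  [-6]  conj(Y_{7,-6})(Ω₁) = -0.347518+0.099747i ; Y_{7,-6}(Ω₂) = +0.000040+0.001174i ; Δ = -0.000131-0.000404i
  [-5]  conj(Y_{7,-5})(Ω₁) = -0.104778+0.024857i ; Y_{7,-5}(Ω₂) = +0.008647+0.002059i ; Δ = -0.000957-0.000001i
  [-4]  conj(Y_{7,-4})(Ω₁) = +0.342901-0.064647i ; Y_{7,-4}(Ω₂) = +0.022585-0.041229i ; Δ = +0.005079-0.015598i
  [-3]  conj(Y_{7,-3})(Ω₁) = -0.000331+0.000046i ; Y_{7,-3}(Ω₂) = -0.126312-0.122129i ; Δ = +0.000047+0.000034i
  [-2]  conj(Y_{7,-2})(Ω₁) = -0.325851+0.030448i ; Y_{7,-2}(Ω₂) = -0.377741+0.223779i ; Δ = +0.116274-0.084420i
  [-1]  conj(Y_{7,-1})(Ω₁) = +0.041650-0.001942i ; Y_{7,-1}(Ω₂) = +0.159979+0.583921i ; Δ = +0.007797+0.024009i
  [+0]  conj(Y_{7,0})(Ω₁) = +0.318785-0.000000i ; Y_{7,0}(Ω₂) = +0.093251+0.000000i ; Δ = +0.029727+0.000000i
  [+1]  conj(Y_{7,1})(Ω₁) = -0.041650-0.001942i ; Y_{7,1}(Ω₂) = -0.159979+0.583921i ; Δ = +0.007797-0.024009i
  [+2]  conj(Y_{7,2})(Ω₁) = -0.325851-0.030448i ; Y_{7,2}(Ω₂) = -0.377741-0.223779i ; Δ = +0.116274+0.084420i
  [+3]  conj(Y_{7,3})(Ω₁) = +0.000331+0.000046i ; Y_{7,3}(Ω₂) = +0.126312-0.122129i ; Δ = +0.000047-0.000034i
  [+4]  conj(Y_{7,4})(Ω₁) = +0.342901+0.064647i ; Y_{7,4}(Ω₂) = +0.022585+0.041229i ; Δ = +0.005079+0.015598i
  [+5]  conj(Y_{7,5})(Ω₁) = +0.104778+0.024857i ; Y_{7,5}(Ω₂) = -0.008647+0.002059i ; Δ = -0.000957+0.000001i
  [+6]  conj(Y_{7,6})(Ω₁) = -0.347518-0.099747i ; Y_{7,6}(Ω₂) = +0.000040-0.001174i ; Δ = -0.000131+0.000404i
  [+7]  conj(Y_{7,7})(Ω₁) = -0.394127-0.133282i ; Y_{7,7}(Ω₂) = +0.000093+0.000029i ; Δ = -0.000033-0.000024i
Σ over m = +0.285880-0.000000i; ×(4π/15) → +0.239498-0.000000i. Real part: 0.239498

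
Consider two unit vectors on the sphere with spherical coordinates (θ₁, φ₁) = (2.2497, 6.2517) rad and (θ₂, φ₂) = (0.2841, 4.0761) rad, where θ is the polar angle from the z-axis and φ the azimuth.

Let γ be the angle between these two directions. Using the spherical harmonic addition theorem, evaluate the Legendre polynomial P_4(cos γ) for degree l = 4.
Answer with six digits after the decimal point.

-0.385107

Term-by-term m-sum for l=4 (normalisation 4π/9 = 1.396263):
  [-4]  conj(Y_{4,-4})(Ω₁) = (0.161063, -0.020392) ; Y_{4,-4}(Ω₂) = (-0.002260, 0.001534) ; Δ = (-0.000333, 0.000293)
  [-3]  conj(Y_{4,-3})(Ω₁) = (-0.368846, 0.034944) ; Y_{4,-3}(Ω₂) = (0.024961, 0.008775) ; Δ = (-0.009513, -0.002365)
  [-2]  conj(Y_{4,-2})(Ω₁) = (0.355933, -0.022443) ; Y_{4,-2}(Ω₂) = (-0.042085, -0.136914) ; Δ = (-0.018052, -0.047788)
  [-1]  conj(Y_{4,-1})(Ω₁) = (0.055423, -0.001746) ; Y_{4,-1}(Ω₂) = (-0.260949, 0.353211) ; Δ = (-0.013846, 0.020031)
  [+0]  conj(Y_{4,0})(Ω₁) = (-0.358347, -0.000000) ; Y_{4,0}(Ω₂) = (0.536698, 0.000000) ; Δ = (-0.192324, -0.000000)
  [+1]  conj(Y_{4,1})(Ω₁) = (-0.055423, -0.001746) ; Y_{4,1}(Ω₂) = (0.260949, 0.353211) ; Δ = (-0.013846, -0.020031)
  [+2]  conj(Y_{4,2})(Ω₁) = (0.355933, 0.022443) ; Y_{4,2}(Ω₂) = (-0.042085, 0.136914) ; Δ = (-0.018052, 0.047788)
  [+3]  conj(Y_{4,3})(Ω₁) = (0.368846, 0.034944) ; Y_{4,3}(Ω₂) = (-0.024961, 0.008775) ; Δ = (-0.009513, 0.002365)
  [+4]  conj(Y_{4,4})(Ω₁) = (0.161063, 0.020392) ; Y_{4,4}(Ω₂) = (-0.002260, -0.001534) ; Δ = (-0.000333, -0.000293)
Accumulated sum (-0.275813, -0.000000); after 4π/(2l+1) scaling, (-0.385107, -0.000000) ⇒ P_4 = -0.385107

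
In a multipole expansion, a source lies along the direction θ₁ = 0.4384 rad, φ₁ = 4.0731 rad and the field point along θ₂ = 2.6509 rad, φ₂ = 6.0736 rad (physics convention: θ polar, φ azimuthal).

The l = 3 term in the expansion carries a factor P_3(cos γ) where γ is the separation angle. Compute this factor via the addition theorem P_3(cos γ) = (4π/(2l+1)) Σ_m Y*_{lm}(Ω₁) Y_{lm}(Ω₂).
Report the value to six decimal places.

-0.392029

Summing Y*_{l m}(θ₁,φ₁)·Y_{l m}(θ₂,φ₂) over m ∈ [−3, 3]; prefactor 4π/(2·3+1) = 1.795196:
  m=-3: Y*=(0.030011, -0.010855)  Y=(0.035311, 0.025678)  product (0.001338, 0.000387)
  m=-2: Y*=(-0.048034, 0.159671)  Y=(-0.182839, -0.081469)  product (0.021791, -0.025281)
  m=-1: Y*=(-0.253654, -0.341190)  Y=(0.430452, 0.091561)  product (-0.077946, -0.170091)
  m=+0: Y*=(0.371349, -0.000000)  Y=(-0.292832, 0.000000)  product (-0.108743, 0.000000)
  m=+1: Y*=(0.253654, -0.341190)  Y=(-0.430452, 0.091561)  product (-0.077946, 0.170091)
  m=+2: Y*=(-0.048034, -0.159671)  Y=(-0.182839, 0.081469)  product (0.021791, 0.025281)
  m=+3: Y*=(-0.030011, -0.010855)  Y=(-0.035311, 0.025678)  product (0.001338, -0.000387)
Total Σ_m = (-0.218377, -0.000000). Multiply by 1.795196: (-0.392029, -0.000000). P_3(cos γ) = -0.392029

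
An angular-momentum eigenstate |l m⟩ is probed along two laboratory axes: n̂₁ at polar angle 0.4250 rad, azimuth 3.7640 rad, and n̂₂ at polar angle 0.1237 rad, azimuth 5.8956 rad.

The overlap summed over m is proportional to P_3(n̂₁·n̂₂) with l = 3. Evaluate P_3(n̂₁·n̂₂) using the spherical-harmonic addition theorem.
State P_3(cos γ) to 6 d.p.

0.370897

Summing Y*_{l m}(θ₁,φ₁)·Y_{l m}(θ₂,φ₂) over m ∈ [−3, 3]; prefactor 4π/(2·3+1) = 1.795196:
  term(m=-3) = (0.000023, -0.000003)   from Y*(Ω₁)=(0.008543, -0.027971), Y(Ω₂)=(0.000311, 0.000719)
  term(m=-2) = (-0.001061, 0.002201)   from Y*(Ω₁)=(0.050690, 0.149953), Y(Ω₂)=(0.011029, 0.010805)
  term(m=-1) = (-0.034931, -0.055616)   from Y*(Ω₁)=(-0.341033, -0.244708), Y(Ω₂)=(0.144861, 0.059137)
  term(m=+0) = (0.278544, 0.000000)   from Y*(Ω₁)=(0.390960, -0.000000), Y(Ω₂)=(0.712461, 0.000000)
  term(m=+1) = (-0.034931, 0.055616)   from Y*(Ω₁)=(0.341033, -0.244708), Y(Ω₂)=(-0.144861, 0.059137)
  term(m=+2) = (-0.001061, -0.002201)   from Y*(Ω₁)=(0.050690, -0.149953), Y(Ω₂)=(0.011029, -0.010805)
  term(m=+3) = (0.000023, 0.000003)   from Y*(Ω₁)=(-0.008543, -0.027971), Y(Ω₂)=(-0.000311, 0.000719)
Accumulated sum (0.206605, -0.000000); after 4π/(2l+1) scaling, (0.370897, -0.000000) ⇒ P_3 = 0.370897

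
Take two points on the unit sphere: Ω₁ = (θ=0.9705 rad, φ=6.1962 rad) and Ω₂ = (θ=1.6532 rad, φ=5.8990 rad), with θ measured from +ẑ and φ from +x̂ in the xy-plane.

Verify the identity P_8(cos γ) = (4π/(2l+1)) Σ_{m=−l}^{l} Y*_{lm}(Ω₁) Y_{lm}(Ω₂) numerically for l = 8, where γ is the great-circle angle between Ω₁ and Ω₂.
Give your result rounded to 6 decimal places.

0.229247

Summing Y*_{l m}(θ₁,φ₁)·Y_{l m}(θ₂,φ₂) over m ∈ [−8, 8]; prefactor 4π/(2·8+1) = 0.739198:
  [-8]  conj(Y_{8,-8})(Ω₁) = 0.08503 - 0.07102j ; Y_{8,-8}(Ω₂) = -0.50044 + 0.03414j ; Δ = -0.04013 + 0.03845j
  [-7]  conj(Y_{8,-7})(Ω₁) = 0.24886 - 0.17352j ; Y_{8,-7}(Ω₂) = 0.14905 - 0.07242j ; Δ = 0.02452 - 0.04389j
  [-6]  conj(Y_{8,-6})(Ω₁) = 0.39004 - 0.22431j ; Y_{8,-6}(Ω₂) = 0.22202 - 0.24595j ; Δ = 0.03143 - 0.14573j
  [-5]  conj(Y_{8,-5})(Ω₁) = 0.28471 - 0.13227j ; Y_{8,-5}(Ω₂) = -0.06542 + 0.17915j ; Δ = 0.00507 + 0.05966j
  [-4]  conj(Y_{8,-4})(Ω₁) = -0.09997 + 0.03626j ; Y_{8,-4}(Ω₂) = 0.00940 + 0.27577j ; Δ = -0.01094 - 0.02723j
  [-3]  conj(Y_{8,-3})(Ω₁) = -0.35500 + 0.09480j ; Y_{8,-3}(Ω₂) = -0.08167 - 0.18376j ; Δ = 0.04641 + 0.05749j
  [-2]  conj(Y_{8,-2})(Ω₁) = -0.08311 + 0.01461j ; Y_{8,-2}(Ω₂) = -0.18036 - 0.17432j ; Δ = 0.01754 + 0.01185j
  [-1]  conj(Y_{8,-1})(Ω₁) = 0.32793 - 0.02860j ; Y_{8,-1}(Ω₂) = 0.19021 + 0.07690j ; Δ = 0.06457 + 0.01978j
  [+0]  conj(Y_{8,0})(Ω₁) = 0.13632 + 0.00000j ; Y_{8,0}(Ω₂) = 0.24332 + 0.00000j ; Δ = 0.03317 + 0.00000j
  [+1]  conj(Y_{8,1})(Ω₁) = -0.32793 - 0.02860j ; Y_{8,1}(Ω₂) = -0.19021 + 0.07690j ; Δ = 0.06457 - 0.01978j
  [+2]  conj(Y_{8,2})(Ω₁) = -0.08311 - 0.01461j ; Y_{8,2}(Ω₂) = -0.18036 + 0.17432j ; Δ = 0.01754 - 0.01185j
  [+3]  conj(Y_{8,3})(Ω₁) = 0.35500 + 0.09480j ; Y_{8,3}(Ω₂) = 0.08167 - 0.18376j ; Δ = 0.04641 - 0.05749j
  [+4]  conj(Y_{8,4})(Ω₁) = -0.09997 - 0.03626j ; Y_{8,4}(Ω₂) = 0.00940 - 0.27577j ; Δ = -0.01094 + 0.02723j
  [+5]  conj(Y_{8,5})(Ω₁) = -0.28471 - 0.13227j ; Y_{8,5}(Ω₂) = 0.06542 + 0.17915j ; Δ = 0.00507 - 0.05966j
  [+6]  conj(Y_{8,6})(Ω₁) = 0.39004 + 0.22431j ; Y_{8,6}(Ω₂) = 0.22202 + 0.24595j ; Δ = 0.03143 + 0.14573j
  [+7]  conj(Y_{8,7})(Ω₁) = -0.24886 - 0.17352j ; Y_{8,7}(Ω₂) = -0.14905 - 0.07242j ; Δ = 0.02452 + 0.04389j
  [+8]  conj(Y_{8,8})(Ω₁) = 0.08503 + 0.07102j ; Y_{8,8}(Ω₂) = -0.50044 - 0.03414j ; Δ = -0.04013 - 0.03845j
Σ over m = 0.31013 + 0.00000j; ×(4π/17) → 0.22925 + 0.00000j. Real part: 0.229247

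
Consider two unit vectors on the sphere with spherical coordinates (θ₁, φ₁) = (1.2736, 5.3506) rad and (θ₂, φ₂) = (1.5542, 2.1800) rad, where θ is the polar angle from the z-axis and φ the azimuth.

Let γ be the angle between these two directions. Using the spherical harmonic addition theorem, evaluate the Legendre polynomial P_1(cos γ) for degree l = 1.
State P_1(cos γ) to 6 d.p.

Addition theorem: P_1(cos γ) = (4π/3) Σ_m Y*_{lm}(Ω₁) Y_{lm}(Ω₂), m = −1…1:
  [-1]  conj(Y_{1,-1})(Ω₁) = (0.196808, -0.265323) ; Y_{1,-1}(Ω₂) = (-0.197670, -0.283302) ; Δ = (-0.114070, -0.003310)
  [+0]  conj(Y_{1,0})(Ω₁) = (0.143083, -0.000000) ; Y_{1,0}(Ω₂) = (0.008109, 0.000000) ; Δ = (0.001160, 0.000000)
  [+1]  conj(Y_{1,1})(Ω₁) = (-0.196808, -0.265323) ; Y_{1,1}(Ω₂) = (0.197670, -0.283302) ; Δ = (-0.114070, 0.003310)
Σ over m = (-0.226979, 0.000000); ×(4π/3) → (-0.950768, 0.000000). Real part: -0.950768

-0.950768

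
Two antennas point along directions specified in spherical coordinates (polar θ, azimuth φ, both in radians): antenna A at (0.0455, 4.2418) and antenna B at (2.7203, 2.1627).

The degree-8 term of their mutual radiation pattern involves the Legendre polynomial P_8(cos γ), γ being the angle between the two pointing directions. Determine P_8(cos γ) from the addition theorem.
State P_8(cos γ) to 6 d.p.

Summing Y*_{l m}(θ₁,φ₁)·Y_{l m}(θ₂,φ₂) over m ∈ [−8, 8]; prefactor 4π/(2·8+1) = 0.739198:
  m=-8: -0.00000 + 0.00000j × 0.00001 + 0.00040j = -0.00000 - 0.00000j  (running Σ = -0.00000 - 0.00000j)
  m=-7: -0.00000 - 0.00000j × 0.00303 + 0.00194j = 0.00000 - 0.00000j  (running Σ = 0.00000 - 0.00000j)
  m=-6: 0.00000 + 0.00000j × 0.01856 - 0.00806j = 0.00000 - 0.00000j  (running Σ = 0.00000 - 0.00000j)
  m=-5: -0.00000 + 0.00000j × 0.01459 - 0.07922j = 0.00000 + 0.00000j  (running Σ = 0.00000 + 0.00000j)
  m=-4: -0.00002 - 0.00005j × -0.16526 - 0.16153j = -0.00001 + 0.00001j  (running Σ = -0.00001 + 0.00001j)
  m=-3: 0.00129 + 0.00021j × -0.44803 + 0.09311j = -0.00060 + 0.00003j  (running Σ = -0.00060 + 0.00004j)
  m=-2: -0.01243 + 0.01706j × -0.20147 + 0.49436j = -0.00593 - 0.00958j  (running Σ = -0.00653 - 0.00954j)
  m=-1: -0.09993 - 0.19645j × 0.06985 + 0.10390j = 0.01343 - 0.02411j  (running Σ = 0.00690 - 0.03365j)
  m=0: 1.12016 + 0.00000j × -0.46052 + 0.00000j = -0.51586 + 0.00000j  (running Σ = -0.50896 - 0.03365j)
  m=1: 0.09993 - 0.19645j × -0.06985 + 0.10390j = 0.01343 + 0.02411j  (running Σ = -0.49553 - 0.00954j)
  m=2: -0.01243 - 0.01706j × -0.20147 - 0.49436j = -0.00593 + 0.00958j  (running Σ = -0.50146 + 0.00004j)
  m=3: -0.00129 + 0.00021j × 0.44803 + 0.09311j = -0.00060 - 0.00003j  (running Σ = -0.50205 + 0.00001j)
  m=4: -0.00002 + 0.00005j × -0.16526 + 0.16153j = -0.00001 - 0.00001j  (running Σ = -0.50206 + 0.00000j)
  m=5: 0.00000 + 0.00000j × -0.01459 - 0.07922j = 0.00000 - 0.00000j  (running Σ = -0.50206 - 0.00000j)
  m=6: 0.00000 - 0.00000j × 0.01856 + 0.00806j = 0.00000 + 0.00000j  (running Σ = -0.50206 - 0.00000j)
  m=7: 0.00000 - 0.00000j × -0.00303 + 0.00194j = 0.00000 + 0.00000j  (running Σ = -0.50206 - 0.00000j)
  m=8: -0.00000 - 0.00000j × 0.00001 - 0.00040j = -0.00000 + 0.00000j  (running Σ = -0.50206 + 0.00000j)
Σ over m = -0.50206 + 0.00000j; ×(4π/17) → -0.37112 + 0.00000j. Real part: -0.371122

-0.371122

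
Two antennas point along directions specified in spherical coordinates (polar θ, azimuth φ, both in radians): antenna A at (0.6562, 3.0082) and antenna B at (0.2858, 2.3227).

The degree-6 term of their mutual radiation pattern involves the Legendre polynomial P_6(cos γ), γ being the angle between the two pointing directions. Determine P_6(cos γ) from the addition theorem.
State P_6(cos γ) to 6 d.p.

-0.275915

Summing Y*_{l m}(θ₁,φ₁)·Y_{l m}(θ₂,φ₂) over m ∈ [−6, 6]; prefactor 4π/(2·6+1) = 0.966644:
  [-6]  conj(Y_{6,-6})(Ω₁) = (0.017353, -0.017880) ; Y_{6,-6}(Ω₂) = (0.000048, -0.000238) ; Δ = (-0.000003, -0.000005)
  [-5]  conj(Y_{6,-5})(Ω₁) = (-0.088067, 0.069337) ; Y_{6,-5}(Ω₂) = (0.001657, 0.002331) ; Δ = (-0.000308, -0.000090)
  [-4]  conj(Y_{6,-4})(Ω₁) = (0.251355, -0.148481) ; Y_{6,-4}(Ω₂) = (-0.020384, -0.002747) ; Δ = (-0.005532, 0.002336)
  [-3]  conj(Y_{6,-3})(Ω₁) = (-0.421588, 0.178333) ; Y_{6,-3}(Ω₂) = (0.077285, -0.063128) ; Δ = (-0.021324, 0.040396)
  [-2]  conj(Y_{6,-2})(Ω₁) = (0.316359, -0.086461) ; Y_{6,-2}(Ω₂) = (-0.021476, 0.320105) ; Δ = (0.020883, 0.103125)
  [-1]  conj(Y_{6,-1})(Ω₁) = (0.163433, -0.021931) ; Y_{6,-1}(Ω₂) = (-0.406988, -0.435208) ; Δ = (-0.076060, -0.062202)
  [+0]  conj(Y_{6,0})(Ω₁) = (-0.386144, -0.000000) ; Y_{6,0}(Ω₂) = (0.312699, 0.000000) ; Δ = (-0.120747, -0.000000)
  [+1]  conj(Y_{6,1})(Ω₁) = (-0.163433, -0.021931) ; Y_{6,1}(Ω₂) = (0.406988, -0.435208) ; Δ = (-0.076060, 0.062202)
  [+2]  conj(Y_{6,2})(Ω₁) = (0.316359, 0.086461) ; Y_{6,2}(Ω₂) = (-0.021476, -0.320105) ; Δ = (0.020883, -0.103125)
  [+3]  conj(Y_{6,3})(Ω₁) = (0.421588, 0.178333) ; Y_{6,3}(Ω₂) = (-0.077285, -0.063128) ; Δ = (-0.021324, -0.040396)
  [+4]  conj(Y_{6,4})(Ω₁) = (0.251355, 0.148481) ; Y_{6,4}(Ω₂) = (-0.020384, 0.002747) ; Δ = (-0.005532, -0.002336)
  [+5]  conj(Y_{6,5})(Ω₁) = (0.088067, 0.069337) ; Y_{6,5}(Ω₂) = (-0.001657, 0.002331) ; Δ = (-0.000308, 0.000090)
  [+6]  conj(Y_{6,6})(Ω₁) = (0.017353, 0.017880) ; Y_{6,6}(Ω₂) = (0.000048, 0.000238) ; Δ = (-0.000003, 0.000005)
Accumulated sum (-0.285436, 0.000000); after 4π/(2l+1) scaling, (-0.275915, 0.000000) ⇒ P_6 = -0.275915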